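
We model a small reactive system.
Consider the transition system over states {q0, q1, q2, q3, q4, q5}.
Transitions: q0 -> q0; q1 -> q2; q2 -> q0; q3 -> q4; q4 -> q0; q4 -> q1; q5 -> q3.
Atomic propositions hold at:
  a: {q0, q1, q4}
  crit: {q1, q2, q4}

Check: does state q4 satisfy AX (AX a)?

Sat(AX a) = {s : every successor in {q0, q1, q4}} = {q0, q2, q3, q4}
Sat(AX (AX a)) = {s : every successor in {q0, q2, q3, q4}} = {q0, q1, q2, q3, q5}
q4 ∉ Sat(AX (AX a)) = {q0, q1, q2, q3, q5}, so the formula does not hold at q4.

No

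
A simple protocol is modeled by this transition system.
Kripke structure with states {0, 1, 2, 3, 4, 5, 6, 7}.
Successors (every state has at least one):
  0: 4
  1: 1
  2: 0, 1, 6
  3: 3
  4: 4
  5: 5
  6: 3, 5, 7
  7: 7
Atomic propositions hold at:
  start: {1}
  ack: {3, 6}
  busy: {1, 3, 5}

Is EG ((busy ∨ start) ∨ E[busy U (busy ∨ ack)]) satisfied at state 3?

Yes

Sat(busy ∨ start) = {1, 3, 5}
Sat(busy ∨ ack) = {1, 3, 5, 6}
E[busy U (busy ∨ ack)]: least fixpoint, start Z0 = Sat((busy ∨ ack)) = {1, 3, 5, 6}, add states in Sat(busy) with some successor in Z. Already a fixed point.
Sat(E[busy U (busy ∨ ack)]) = {1, 3, 5, 6}
Sat((busy ∨ start) ∨ E[busy U (busy ∨ ack)]) = {1, 3, 5, 6}
EG ((busy ∨ start) ∨ E[busy U (busy ∨ ack)]): greatest fixpoint, start Z0 = {1, 3, 5, 6}, keep only states in Sat with some successor in Z. Already a fixed point.
Sat(EG ((busy ∨ start) ∨ E[busy U (busy ∨ ack)])) = {1, 3, 5, 6}
3 ∈ Sat(EG ((busy ∨ start) ∨ E[busy U (busy ∨ ack)])) = {1, 3, 5, 6}, so the formula holds at 3.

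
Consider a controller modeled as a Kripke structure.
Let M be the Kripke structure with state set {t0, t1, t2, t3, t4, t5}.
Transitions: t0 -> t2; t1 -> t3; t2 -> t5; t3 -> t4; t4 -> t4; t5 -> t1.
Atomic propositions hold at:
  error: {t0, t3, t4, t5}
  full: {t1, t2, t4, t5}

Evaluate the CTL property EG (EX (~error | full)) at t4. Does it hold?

Yes

Sat(~error) = {t1, t2}
Sat(~error | full) = {t1, t2, t4, t5}
Sat(EX (~error | full)) = {s : some successor in {t1, t2, t4, t5}} = {t0, t2, t3, t4, t5}
EG (EX (~error | full)): greatest fixpoint, start Z0 = {t0, t2, t3, t4, t5}, keep only states in Sat with some successor in Z. Z1 = {t0, t2, t3, t4}; Z2 = {t0, t3, t4}; Z3 = {t3, t4}; fixed.
Sat(EG (EX (~error | full))) = {t3, t4}
t4 ∈ Sat(EG (EX (~error | full))) = {t3, t4}, so the formula holds at t4.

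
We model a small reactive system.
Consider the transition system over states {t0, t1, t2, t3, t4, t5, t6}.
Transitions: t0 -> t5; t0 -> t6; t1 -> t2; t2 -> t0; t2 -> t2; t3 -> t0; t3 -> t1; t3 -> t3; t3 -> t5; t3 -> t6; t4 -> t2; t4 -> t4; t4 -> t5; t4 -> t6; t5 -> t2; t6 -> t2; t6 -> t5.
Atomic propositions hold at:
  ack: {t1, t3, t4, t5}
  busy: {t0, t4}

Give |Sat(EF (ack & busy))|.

1

Sat(ack & busy) = {t4}
EF (ack & busy): least fixpoint, start Z0 = {t4}, add states with some successor in Z. Already a fixed point.
Sat(EF (ack & busy)) = {t4}
|Sat(EF (ack & busy))| = |{t4}| = 1.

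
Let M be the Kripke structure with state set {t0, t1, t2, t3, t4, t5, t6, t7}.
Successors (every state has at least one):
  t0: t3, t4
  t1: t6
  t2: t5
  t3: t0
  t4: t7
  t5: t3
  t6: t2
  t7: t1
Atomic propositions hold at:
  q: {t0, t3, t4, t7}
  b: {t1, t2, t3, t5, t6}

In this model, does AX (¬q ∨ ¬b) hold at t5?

Sat(¬q) = {t1, t2, t5, t6}
Sat(¬b) = {t0, t4, t7}
Sat(¬q ∨ ¬b) = {t0, t1, t2, t4, t5, t6, t7}
Sat(AX (¬q ∨ ¬b)) = {s : every successor in {t0, t1, t2, t4, t5, t6, t7}} = {t1, t2, t3, t4, t6, t7}
t5 ∉ Sat(AX (¬q ∨ ¬b)) = {t1, t2, t3, t4, t6, t7}, so the formula does not hold at t5.

No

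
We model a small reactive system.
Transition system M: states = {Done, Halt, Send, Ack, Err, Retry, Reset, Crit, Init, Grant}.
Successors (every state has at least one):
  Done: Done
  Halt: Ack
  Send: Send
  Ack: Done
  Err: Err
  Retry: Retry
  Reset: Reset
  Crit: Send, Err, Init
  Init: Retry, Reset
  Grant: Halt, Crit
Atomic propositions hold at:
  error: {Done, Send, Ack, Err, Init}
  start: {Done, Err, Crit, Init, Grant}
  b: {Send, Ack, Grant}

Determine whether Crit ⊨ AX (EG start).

No

EG start: greatest fixpoint, start Z0 = {Done, Err, Crit, Init, Grant}, keep only states in Sat with some successor in Z. Z1 = {Done, Err, Crit, Grant}; fixed.
Sat(EG start) = {Done, Err, Crit, Grant}
Sat(AX (EG start)) = {s : every successor in {Done, Err, Crit, Grant}} = {Done, Ack, Err}
Crit ∉ Sat(AX (EG start)) = {Done, Ack, Err}, so the formula does not hold at Crit.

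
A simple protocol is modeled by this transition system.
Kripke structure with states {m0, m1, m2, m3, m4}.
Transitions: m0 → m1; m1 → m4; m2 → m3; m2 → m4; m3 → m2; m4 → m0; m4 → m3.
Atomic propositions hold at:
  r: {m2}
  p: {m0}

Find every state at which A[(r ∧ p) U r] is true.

Sat(r ∧ p) = ∅
A[(r ∧ p) U r]: least fixpoint, start Z0 = Sat(r) = {m2}, add states in Sat(r ∧ p) with every successor in Z. Already a fixed point.
Sat(A[(r ∧ p) U r]) = {m2}

{m2}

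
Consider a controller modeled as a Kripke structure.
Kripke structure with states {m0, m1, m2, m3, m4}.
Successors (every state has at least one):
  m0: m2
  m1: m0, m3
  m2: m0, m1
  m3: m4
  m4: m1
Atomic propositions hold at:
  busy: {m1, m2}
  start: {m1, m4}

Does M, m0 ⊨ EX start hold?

No

Sat(EX start) = {s : some successor in {m1, m4}} = {m2, m3, m4}
m0 ∉ Sat(EX start) = {m2, m3, m4}, so the formula does not hold at m0.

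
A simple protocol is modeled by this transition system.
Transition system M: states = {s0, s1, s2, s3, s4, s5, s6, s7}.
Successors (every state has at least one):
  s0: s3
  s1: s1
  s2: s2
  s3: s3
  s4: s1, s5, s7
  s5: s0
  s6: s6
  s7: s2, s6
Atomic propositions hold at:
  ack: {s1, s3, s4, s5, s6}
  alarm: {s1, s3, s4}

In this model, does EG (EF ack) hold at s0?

Yes

EF ack: least fixpoint, start Z0 = {s1, s3, s4, s5, s6}, add states with some successor in Z. Z1 = {s0, s1, s3, s4, s5, s6, s7}; fixed.
Sat(EF ack) = {s0, s1, s3, s4, s5, s6, s7}
EG (EF ack): greatest fixpoint, start Z0 = {s0, s1, s3, s4, s5, s6, s7}, keep only states in Sat with some successor in Z. Already a fixed point.
Sat(EG (EF ack)) = {s0, s1, s3, s4, s5, s6, s7}
s0 ∈ Sat(EG (EF ack)) = {s0, s1, s3, s4, s5, s6, s7}, so the formula holds at s0.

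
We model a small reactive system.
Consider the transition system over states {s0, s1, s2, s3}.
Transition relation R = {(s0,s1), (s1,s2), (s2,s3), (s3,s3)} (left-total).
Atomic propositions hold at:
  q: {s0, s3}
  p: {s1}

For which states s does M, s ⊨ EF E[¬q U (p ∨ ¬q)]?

{s0, s1, s2}

Sat(¬q) = {s1, s2}
Sat(p ∨ ¬q) = {s1, s2}
E[¬q U (p ∨ ¬q)]: least fixpoint, start Z0 = Sat((p ∨ ¬q)) = {s1, s2}, add states in Sat(¬q) with some successor in Z. Already a fixed point.
Sat(E[¬q U (p ∨ ¬q)]) = {s1, s2}
EF E[¬q U (p ∨ ¬q)]: least fixpoint, start Z0 = {s1, s2}, add states with some successor in Z. Z1 = {s0, s1, s2}; fixed.
Sat(EF E[¬q U (p ∨ ¬q)]) = {s0, s1, s2}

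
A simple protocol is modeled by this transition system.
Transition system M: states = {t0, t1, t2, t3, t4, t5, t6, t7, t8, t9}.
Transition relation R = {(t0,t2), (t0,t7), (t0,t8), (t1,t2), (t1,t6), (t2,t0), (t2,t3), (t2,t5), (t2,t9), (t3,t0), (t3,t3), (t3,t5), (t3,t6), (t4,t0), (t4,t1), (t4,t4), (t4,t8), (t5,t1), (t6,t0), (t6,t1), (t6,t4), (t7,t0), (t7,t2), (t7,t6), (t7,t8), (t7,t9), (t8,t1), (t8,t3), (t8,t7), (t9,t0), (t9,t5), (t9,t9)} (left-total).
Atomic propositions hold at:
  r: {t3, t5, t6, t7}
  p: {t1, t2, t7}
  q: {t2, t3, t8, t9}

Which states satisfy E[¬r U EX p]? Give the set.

{t0, t1, t2, t4, t5, t6, t7, t8, t9}

Sat(¬r) = {t0, t1, t2, t4, t8, t9}
Sat(EX p) = {s : some successor in {t1, t2, t7}} = {t0, t1, t4, t5, t6, t7, t8}
E[¬r U EX p]: least fixpoint, start Z0 = Sat(EX p) = {t0, t1, t4, t5, t6, t7, t8}, add states in Sat(¬r) with some successor in Z. Z1 = {t0, t1, t2, t4, t5, t6, t7, t8, t9}; fixed.
Sat(E[¬r U EX p]) = {t0, t1, t2, t4, t5, t6, t7, t8, t9}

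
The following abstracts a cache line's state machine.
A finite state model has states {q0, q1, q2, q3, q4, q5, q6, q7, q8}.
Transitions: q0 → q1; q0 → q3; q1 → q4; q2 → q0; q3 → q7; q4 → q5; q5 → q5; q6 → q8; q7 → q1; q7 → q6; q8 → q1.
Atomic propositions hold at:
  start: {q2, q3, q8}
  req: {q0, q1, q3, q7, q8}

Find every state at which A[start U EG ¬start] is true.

Sat(¬start) = {q0, q1, q4, q5, q6, q7}
EG ¬start: greatest fixpoint, start Z0 = {q0, q1, q4, q5, q6, q7}, keep only states in Sat with some successor in Z. Z1 = {q0, q1, q4, q5, q7}; fixed.
Sat(EG ¬start) = {q0, q1, q4, q5, q7}
A[start U EG ¬start]: least fixpoint, start Z0 = Sat(EG ¬start) = {q0, q1, q4, q5, q7}, add states in Sat(start) with every successor in Z. Z1 = {q0, q1, q2, q3, q4, q5, q7, q8}; fixed.
Sat(A[start U EG ¬start]) = {q0, q1, q2, q3, q4, q5, q7, q8}

{q0, q1, q2, q3, q4, q5, q7, q8}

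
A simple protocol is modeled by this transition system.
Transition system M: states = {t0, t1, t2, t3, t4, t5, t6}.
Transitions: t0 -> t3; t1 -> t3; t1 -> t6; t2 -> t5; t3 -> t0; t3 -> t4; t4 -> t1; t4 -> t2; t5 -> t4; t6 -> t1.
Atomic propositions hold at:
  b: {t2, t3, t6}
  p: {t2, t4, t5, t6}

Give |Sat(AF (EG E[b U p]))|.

E[b U p]: least fixpoint, start Z0 = Sat(p) = {t2, t4, t5, t6}, add states in Sat(b) with some successor in Z. Z1 = {t2, t3, t4, t5, t6}; fixed.
Sat(E[b U p]) = {t2, t3, t4, t5, t6}
EG E[b U p]: greatest fixpoint, start Z0 = {t2, t3, t4, t5, t6}, keep only states in Sat with some successor in Z. Z1 = {t2, t3, t4, t5}; fixed.
Sat(EG E[b U p]) = {t2, t3, t4, t5}
AF (EG E[b U p]): least fixpoint, start Z0 = {t2, t3, t4, t5}, add states with every successor in Z. Z1 = {t0, t2, t3, t4, t5}; fixed.
Sat(AF (EG E[b U p])) = {t0, t2, t3, t4, t5}
|Sat(AF (EG E[b U p]))| = |{t0, t2, t3, t4, t5}| = 5.

5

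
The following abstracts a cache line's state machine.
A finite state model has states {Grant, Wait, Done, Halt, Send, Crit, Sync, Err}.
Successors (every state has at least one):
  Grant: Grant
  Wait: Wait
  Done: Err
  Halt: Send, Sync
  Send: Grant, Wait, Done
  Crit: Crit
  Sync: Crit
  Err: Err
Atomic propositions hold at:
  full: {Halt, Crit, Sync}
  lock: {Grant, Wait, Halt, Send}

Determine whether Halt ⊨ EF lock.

EF lock: least fixpoint, start Z0 = {Grant, Wait, Halt, Send}, add states with some successor in Z. Already a fixed point.
Sat(EF lock) = {Grant, Wait, Halt, Send}
Halt ∈ Sat(EF lock) = {Grant, Wait, Halt, Send}, so the formula holds at Halt.

Yes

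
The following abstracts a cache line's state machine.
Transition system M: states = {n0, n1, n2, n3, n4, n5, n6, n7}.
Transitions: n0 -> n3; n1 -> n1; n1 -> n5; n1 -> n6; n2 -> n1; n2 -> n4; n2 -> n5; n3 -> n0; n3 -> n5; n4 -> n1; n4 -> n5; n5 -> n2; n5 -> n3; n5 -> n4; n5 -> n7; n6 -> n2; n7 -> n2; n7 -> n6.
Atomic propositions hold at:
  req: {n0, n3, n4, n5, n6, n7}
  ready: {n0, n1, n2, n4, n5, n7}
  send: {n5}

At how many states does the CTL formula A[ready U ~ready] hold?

3

Sat(~ready) = {n3, n6}
A[ready U ~ready]: least fixpoint, start Z0 = Sat(~ready) = {n3, n6}, add states in Sat(ready) with every successor in Z. Z1 = {n0, n3, n6}; fixed.
Sat(A[ready U ~ready]) = {n0, n3, n6}
|Sat(A[ready U ~ready])| = |{n0, n3, n6}| = 3.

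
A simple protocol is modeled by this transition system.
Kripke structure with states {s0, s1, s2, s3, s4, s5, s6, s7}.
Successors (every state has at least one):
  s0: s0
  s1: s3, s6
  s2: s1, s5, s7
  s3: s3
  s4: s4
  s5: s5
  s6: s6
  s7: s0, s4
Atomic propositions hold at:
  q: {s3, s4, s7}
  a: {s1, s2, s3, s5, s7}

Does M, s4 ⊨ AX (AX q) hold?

Yes

Sat(AX q) = {s : every successor in {s3, s4, s7}} = {s3, s4}
Sat(AX (AX q)) = {s : every successor in {s3, s4}} = {s3, s4}
s4 ∈ Sat(AX (AX q)) = {s3, s4}, so the formula holds at s4.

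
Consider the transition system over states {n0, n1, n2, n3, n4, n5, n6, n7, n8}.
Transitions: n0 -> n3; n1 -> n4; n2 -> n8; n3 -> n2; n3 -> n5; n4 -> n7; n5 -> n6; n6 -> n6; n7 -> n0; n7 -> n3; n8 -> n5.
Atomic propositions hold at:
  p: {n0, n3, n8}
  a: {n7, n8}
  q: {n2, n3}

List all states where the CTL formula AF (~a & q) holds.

{n0, n1, n2, n3, n4, n7}

Sat(~a) = {n0, n1, n2, n3, n4, n5, n6}
Sat(~a & q) = {n2, n3}
AF (~a & q): least fixpoint, start Z0 = {n2, n3}, add states with every successor in Z. Z1 = {n0, n2, n3}; Z2 = {n0, n2, n3, n7}; Z3 = {n0, n2, n3, n4, n7}; Z4 = {n0, n1, n2, n3, n4, n7}; fixed.
Sat(AF (~a & q)) = {n0, n1, n2, n3, n4, n7}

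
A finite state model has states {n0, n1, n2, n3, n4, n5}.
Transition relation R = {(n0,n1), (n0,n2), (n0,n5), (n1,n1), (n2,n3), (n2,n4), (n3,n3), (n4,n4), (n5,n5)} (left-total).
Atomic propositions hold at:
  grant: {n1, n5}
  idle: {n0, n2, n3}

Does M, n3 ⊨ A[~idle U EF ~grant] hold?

Yes

Sat(~idle) = {n1, n4, n5}
Sat(~grant) = {n0, n2, n3, n4}
EF ~grant: least fixpoint, start Z0 = {n0, n2, n3, n4}, add states with some successor in Z. Already a fixed point.
Sat(EF ~grant) = {n0, n2, n3, n4}
A[~idle U EF ~grant]: least fixpoint, start Z0 = Sat(EF ~grant) = {n0, n2, n3, n4}, add states in Sat(~idle) with every successor in Z. Already a fixed point.
Sat(A[~idle U EF ~grant]) = {n0, n2, n3, n4}
n3 ∈ Sat(A[~idle U EF ~grant]) = {n0, n2, n3, n4}, so the formula holds at n3.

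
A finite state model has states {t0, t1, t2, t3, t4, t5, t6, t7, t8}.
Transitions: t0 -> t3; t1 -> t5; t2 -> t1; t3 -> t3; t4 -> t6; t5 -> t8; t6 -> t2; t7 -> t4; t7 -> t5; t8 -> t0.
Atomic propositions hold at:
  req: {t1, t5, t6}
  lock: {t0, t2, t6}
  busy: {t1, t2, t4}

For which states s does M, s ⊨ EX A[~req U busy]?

Sat(~req) = {t0, t2, t3, t4, t7, t8}
A[~req U busy]: least fixpoint, start Z0 = Sat(busy) = {t1, t2, t4}, add states in Sat(~req) with every successor in Z. Already a fixed point.
Sat(A[~req U busy]) = {t1, t2, t4}
Sat(EX A[~req U busy]) = {s : some successor in {t1, t2, t4}} = {t2, t6, t7}

{t2, t6, t7}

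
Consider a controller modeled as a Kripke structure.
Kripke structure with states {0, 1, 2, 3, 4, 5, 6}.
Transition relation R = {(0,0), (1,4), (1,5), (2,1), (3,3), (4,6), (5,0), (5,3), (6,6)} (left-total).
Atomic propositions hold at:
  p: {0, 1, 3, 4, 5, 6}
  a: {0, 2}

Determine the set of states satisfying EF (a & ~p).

Sat(~p) = {2}
Sat(a & ~p) = {2}
EF (a & ~p): least fixpoint, start Z0 = {2}, add states with some successor in Z. Already a fixed point.
Sat(EF (a & ~p)) = {2}

{2}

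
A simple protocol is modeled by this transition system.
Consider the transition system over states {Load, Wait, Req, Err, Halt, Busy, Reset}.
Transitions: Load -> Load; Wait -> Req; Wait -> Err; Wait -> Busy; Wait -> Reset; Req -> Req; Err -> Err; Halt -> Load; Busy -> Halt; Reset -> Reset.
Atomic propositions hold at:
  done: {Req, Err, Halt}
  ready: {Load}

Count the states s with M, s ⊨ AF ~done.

Sat(~done) = {Load, Wait, Busy, Reset}
AF ~done: least fixpoint, start Z0 = {Load, Wait, Busy, Reset}, add states with every successor in Z. Z1 = {Load, Wait, Halt, Busy, Reset}; fixed.
Sat(AF ~done) = {Load, Wait, Halt, Busy, Reset}
|Sat(AF ~done)| = |{Load, Wait, Halt, Busy, Reset}| = 5.

5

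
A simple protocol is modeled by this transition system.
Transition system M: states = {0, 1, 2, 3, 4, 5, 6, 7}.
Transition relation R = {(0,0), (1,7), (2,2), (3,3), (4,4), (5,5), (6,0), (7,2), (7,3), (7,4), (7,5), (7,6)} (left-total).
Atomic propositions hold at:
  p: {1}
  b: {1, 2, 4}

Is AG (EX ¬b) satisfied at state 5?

Sat(¬b) = {0, 3, 5, 6, 7}
Sat(EX ¬b) = {s : some successor in {0, 3, 5, 6, 7}} = {0, 1, 3, 5, 6, 7}
AG (EX ¬b): greatest fixpoint, start Z0 = {0, 1, 3, 5, 6, 7}, keep only states in Sat with every successor in Z. Z1 = {0, 1, 3, 5, 6}; Z2 = {0, 3, 5, 6}; fixed.
Sat(AG (EX ¬b)) = {0, 3, 5, 6}
5 ∈ Sat(AG (EX ¬b)) = {0, 3, 5, 6}, so the formula holds at 5.

Yes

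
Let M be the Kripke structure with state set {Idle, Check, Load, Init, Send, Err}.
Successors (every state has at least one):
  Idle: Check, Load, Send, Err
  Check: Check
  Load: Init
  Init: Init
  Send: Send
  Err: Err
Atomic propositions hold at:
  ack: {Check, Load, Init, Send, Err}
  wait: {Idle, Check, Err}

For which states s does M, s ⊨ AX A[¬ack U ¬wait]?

Sat(¬ack) = {Idle}
Sat(¬wait) = {Load, Init, Send}
A[¬ack U ¬wait]: least fixpoint, start Z0 = Sat(¬wait) = {Load, Init, Send}, add states in Sat(¬ack) with every successor in Z. Already a fixed point.
Sat(A[¬ack U ¬wait]) = {Load, Init, Send}
Sat(AX A[¬ack U ¬wait]) = {s : every successor in {Load, Init, Send}} = {Load, Init, Send}

{Load, Init, Send}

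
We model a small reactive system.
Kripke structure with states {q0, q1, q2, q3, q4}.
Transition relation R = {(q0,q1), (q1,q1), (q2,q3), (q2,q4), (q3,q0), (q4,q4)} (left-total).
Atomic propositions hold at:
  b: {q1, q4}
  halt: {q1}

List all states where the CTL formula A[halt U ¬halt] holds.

Sat(¬halt) = {q0, q2, q3, q4}
A[halt U ¬halt]: least fixpoint, start Z0 = Sat(¬halt) = {q0, q2, q3, q4}, add states in Sat(halt) with every successor in Z. Already a fixed point.
Sat(A[halt U ¬halt]) = {q0, q2, q3, q4}

{q0, q2, q3, q4}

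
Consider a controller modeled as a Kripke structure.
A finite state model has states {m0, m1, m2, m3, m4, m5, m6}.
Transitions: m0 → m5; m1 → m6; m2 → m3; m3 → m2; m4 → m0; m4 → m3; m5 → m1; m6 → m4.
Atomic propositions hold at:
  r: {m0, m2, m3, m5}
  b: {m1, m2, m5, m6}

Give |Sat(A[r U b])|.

6

A[r U b]: least fixpoint, start Z0 = Sat(b) = {m1, m2, m5, m6}, add states in Sat(r) with every successor in Z. Z1 = {m0, m1, m2, m3, m5, m6}; fixed.
Sat(A[r U b]) = {m0, m1, m2, m3, m5, m6}
|Sat(A[r U b])| = |{m0, m1, m2, m3, m5, m6}| = 6.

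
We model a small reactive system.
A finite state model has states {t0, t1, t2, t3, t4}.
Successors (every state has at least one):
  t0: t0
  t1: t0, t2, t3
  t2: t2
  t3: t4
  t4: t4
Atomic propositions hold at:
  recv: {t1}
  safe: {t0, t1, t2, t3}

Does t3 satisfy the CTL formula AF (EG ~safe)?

Yes

Sat(~safe) = {t4}
EG ~safe: greatest fixpoint, start Z0 = {t4}, keep only states in Sat with some successor in Z. Already a fixed point.
Sat(EG ~safe) = {t4}
AF (EG ~safe): least fixpoint, start Z0 = {t4}, add states with every successor in Z. Z1 = {t3, t4}; fixed.
Sat(AF (EG ~safe)) = {t3, t4}
t3 ∈ Sat(AF (EG ~safe)) = {t3, t4}, so the formula holds at t3.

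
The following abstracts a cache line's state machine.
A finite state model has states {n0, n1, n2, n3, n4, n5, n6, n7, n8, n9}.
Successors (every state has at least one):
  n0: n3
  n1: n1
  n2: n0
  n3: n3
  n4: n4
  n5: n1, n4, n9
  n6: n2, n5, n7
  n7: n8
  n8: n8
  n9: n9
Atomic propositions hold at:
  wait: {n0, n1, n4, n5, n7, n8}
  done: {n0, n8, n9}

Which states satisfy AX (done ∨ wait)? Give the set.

Sat(done ∨ wait) = {n0, n1, n4, n5, n7, n8, n9}
Sat(AX (done ∨ wait)) = {s : every successor in {n0, n1, n4, n5, n7, n8, n9}} = {n1, n2, n4, n5, n7, n8, n9}

{n1, n2, n4, n5, n7, n8, n9}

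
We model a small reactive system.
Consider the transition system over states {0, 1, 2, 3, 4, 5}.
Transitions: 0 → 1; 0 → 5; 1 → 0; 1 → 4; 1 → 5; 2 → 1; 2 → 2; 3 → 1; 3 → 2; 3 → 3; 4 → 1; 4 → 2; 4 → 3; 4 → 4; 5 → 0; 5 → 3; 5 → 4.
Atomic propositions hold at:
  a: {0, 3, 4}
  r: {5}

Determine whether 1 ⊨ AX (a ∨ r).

Sat(a ∨ r) = {0, 3, 4, 5}
Sat(AX (a ∨ r)) = {s : every successor in {0, 3, 4, 5}} = {1, 5}
1 ∈ Sat(AX (a ∨ r)) = {1, 5}, so the formula holds at 1.

Yes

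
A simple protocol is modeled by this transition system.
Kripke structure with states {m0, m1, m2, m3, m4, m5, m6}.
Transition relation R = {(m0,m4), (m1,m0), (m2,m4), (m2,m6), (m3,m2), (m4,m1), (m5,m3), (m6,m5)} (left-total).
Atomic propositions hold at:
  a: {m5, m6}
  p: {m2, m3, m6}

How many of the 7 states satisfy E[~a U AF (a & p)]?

Sat(~a) = {m0, m1, m2, m3, m4}
Sat(a & p) = {m6}
AF (a & p): least fixpoint, start Z0 = {m6}, add states with every successor in Z. Already a fixed point.
Sat(AF (a & p)) = {m6}
E[~a U AF (a & p)]: least fixpoint, start Z0 = Sat(AF (a & p)) = {m6}, add states in Sat(~a) with some successor in Z. Z1 = {m2, m6}; Z2 = {m2, m3, m6}; fixed.
Sat(E[~a U AF (a & p)]) = {m2, m3, m6}
|Sat(E[~a U AF (a & p)])| = |{m2, m3, m6}| = 3.

3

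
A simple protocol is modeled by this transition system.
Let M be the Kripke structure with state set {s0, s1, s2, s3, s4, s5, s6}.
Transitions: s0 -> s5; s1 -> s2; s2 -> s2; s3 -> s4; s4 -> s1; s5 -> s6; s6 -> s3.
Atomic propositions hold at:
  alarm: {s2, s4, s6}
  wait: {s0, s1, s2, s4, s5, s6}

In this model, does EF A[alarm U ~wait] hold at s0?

Sat(~wait) = {s3}
A[alarm U ~wait]: least fixpoint, start Z0 = Sat(~wait) = {s3}, add states in Sat(alarm) with every successor in Z. Z1 = {s3, s6}; fixed.
Sat(A[alarm U ~wait]) = {s3, s6}
EF A[alarm U ~wait]: least fixpoint, start Z0 = {s3, s6}, add states with some successor in Z. Z1 = {s3, s5, s6}; Z2 = {s0, s3, s5, s6}; fixed.
Sat(EF A[alarm U ~wait]) = {s0, s3, s5, s6}
s0 ∈ Sat(EF A[alarm U ~wait]) = {s0, s3, s5, s6}, so the formula holds at s0.

Yes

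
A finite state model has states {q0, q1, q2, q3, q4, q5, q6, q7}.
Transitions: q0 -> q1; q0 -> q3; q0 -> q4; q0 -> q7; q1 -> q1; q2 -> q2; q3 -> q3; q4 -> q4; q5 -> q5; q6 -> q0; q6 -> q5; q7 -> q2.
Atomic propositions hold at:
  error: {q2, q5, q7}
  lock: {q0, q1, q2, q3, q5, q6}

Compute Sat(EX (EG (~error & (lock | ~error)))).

Sat(~error) = {q0, q1, q3, q4, q6}
Sat(lock | ~error) = {q0, q1, q2, q3, q4, q5, q6}
Sat(~error & (lock | ~error)) = {q0, q1, q3, q4, q6}
EG (~error & (lock | ~error)): greatest fixpoint, start Z0 = {q0, q1, q3, q4, q6}, keep only states in Sat with some successor in Z. Already a fixed point.
Sat(EG (~error & (lock | ~error))) = {q0, q1, q3, q4, q6}
Sat(EX (EG (~error & (lock | ~error)))) = {s : some successor in {q0, q1, q3, q4, q6}} = {q0, q1, q3, q4, q6}

{q0, q1, q3, q4, q6}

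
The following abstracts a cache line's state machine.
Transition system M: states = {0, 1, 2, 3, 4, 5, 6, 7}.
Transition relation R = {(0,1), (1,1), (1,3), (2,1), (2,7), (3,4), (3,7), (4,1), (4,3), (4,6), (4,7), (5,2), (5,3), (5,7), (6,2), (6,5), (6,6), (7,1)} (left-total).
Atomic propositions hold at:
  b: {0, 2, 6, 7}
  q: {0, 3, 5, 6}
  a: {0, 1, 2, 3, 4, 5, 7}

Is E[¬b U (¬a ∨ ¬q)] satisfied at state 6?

Sat(¬b) = {1, 3, 4, 5}
Sat(¬a) = {6}
Sat(¬q) = {1, 2, 4, 7}
Sat(¬a ∨ ¬q) = {1, 2, 4, 6, 7}
E[¬b U (¬a ∨ ¬q)]: least fixpoint, start Z0 = Sat((¬a ∨ ¬q)) = {1, 2, 4, 6, 7}, add states in Sat(¬b) with some successor in Z. Z1 = {1, 2, 3, 4, 5, 6, 7}; fixed.
Sat(E[¬b U (¬a ∨ ¬q)]) = {1, 2, 3, 4, 5, 6, 7}
6 ∈ Sat(E[¬b U (¬a ∨ ¬q)]) = {1, 2, 3, 4, 5, 6, 7}, so the formula holds at 6.

Yes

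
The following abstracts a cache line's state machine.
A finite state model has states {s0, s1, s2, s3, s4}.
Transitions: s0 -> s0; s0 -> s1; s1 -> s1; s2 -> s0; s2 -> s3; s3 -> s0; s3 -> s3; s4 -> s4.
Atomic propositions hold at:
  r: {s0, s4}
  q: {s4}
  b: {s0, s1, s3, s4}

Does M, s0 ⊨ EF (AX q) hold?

Sat(AX q) = {s : every successor in {s4}} = {s4}
EF (AX q): least fixpoint, start Z0 = {s4}, add states with some successor in Z. Already a fixed point.
Sat(EF (AX q)) = {s4}
s0 ∉ Sat(EF (AX q)) = {s4}, so the formula does not hold at s0.

No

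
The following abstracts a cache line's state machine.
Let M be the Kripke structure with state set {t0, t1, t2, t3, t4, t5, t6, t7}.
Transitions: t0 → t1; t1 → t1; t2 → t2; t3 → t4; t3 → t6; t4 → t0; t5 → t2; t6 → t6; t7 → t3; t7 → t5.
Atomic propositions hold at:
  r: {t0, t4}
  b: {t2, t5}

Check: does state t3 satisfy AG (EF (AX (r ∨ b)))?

Sat(r ∨ b) = {t0, t2, t4, t5}
Sat(AX (r ∨ b)) = {s : every successor in {t0, t2, t4, t5}} = {t2, t4, t5}
EF (AX (r ∨ b)): least fixpoint, start Z0 = {t2, t4, t5}, add states with some successor in Z. Z1 = {t2, t3, t4, t5, t7}; fixed.
Sat(EF (AX (r ∨ b))) = {t2, t3, t4, t5, t7}
AG (EF (AX (r ∨ b))): greatest fixpoint, start Z0 = {t2, t3, t4, t5, t7}, keep only states in Sat with every successor in Z. Z1 = {t2, t5, t7}; Z2 = {t2, t5}; fixed.
Sat(AG (EF (AX (r ∨ b)))) = {t2, t5}
t3 ∉ Sat(AG (EF (AX (r ∨ b)))) = {t2, t5}, so the formula does not hold at t3.

No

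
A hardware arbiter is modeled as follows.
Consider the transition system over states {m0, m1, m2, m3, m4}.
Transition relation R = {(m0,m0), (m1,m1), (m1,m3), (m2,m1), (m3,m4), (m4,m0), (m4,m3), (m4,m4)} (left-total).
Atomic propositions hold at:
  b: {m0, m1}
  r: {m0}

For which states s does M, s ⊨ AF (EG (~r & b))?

Sat(~r) = {m1, m2, m3, m4}
Sat(~r & b) = {m1}
EG (~r & b): greatest fixpoint, start Z0 = {m1}, keep only states in Sat with some successor in Z. Already a fixed point.
Sat(EG (~r & b)) = {m1}
AF (EG (~r & b)): least fixpoint, start Z0 = {m1}, add states with every successor in Z. Z1 = {m1, m2}; fixed.
Sat(AF (EG (~r & b))) = {m1, m2}

{m1, m2}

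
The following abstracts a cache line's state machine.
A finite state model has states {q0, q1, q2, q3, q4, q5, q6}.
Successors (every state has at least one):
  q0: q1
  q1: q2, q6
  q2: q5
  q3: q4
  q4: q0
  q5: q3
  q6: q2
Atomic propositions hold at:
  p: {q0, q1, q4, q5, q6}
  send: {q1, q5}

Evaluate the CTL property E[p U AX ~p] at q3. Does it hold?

No

Sat(~p) = {q2, q3}
Sat(AX ~p) = {s : every successor in {q2, q3}} = {q5, q6}
E[p U AX ~p]: least fixpoint, start Z0 = Sat(AX ~p) = {q5, q6}, add states in Sat(p) with some successor in Z. Z1 = {q1, q5, q6}; Z2 = {q0, q1, q5, q6}; Z3 = {q0, q1, q4, q5, q6}; fixed.
Sat(E[p U AX ~p]) = {q0, q1, q4, q5, q6}
q3 ∉ Sat(E[p U AX ~p]) = {q0, q1, q4, q5, q6}, so the formula does not hold at q3.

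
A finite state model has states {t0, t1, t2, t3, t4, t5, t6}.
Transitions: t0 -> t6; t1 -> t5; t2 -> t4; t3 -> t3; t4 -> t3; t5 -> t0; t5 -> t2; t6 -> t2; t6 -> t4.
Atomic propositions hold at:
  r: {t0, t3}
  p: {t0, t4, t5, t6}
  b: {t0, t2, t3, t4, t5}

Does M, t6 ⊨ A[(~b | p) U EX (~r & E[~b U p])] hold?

Sat(~b) = {t1, t6}
Sat(~b | p) = {t0, t1, t4, t5, t6}
Sat(~r) = {t1, t2, t4, t5, t6}
E[~b U p]: least fixpoint, start Z0 = Sat(p) = {t0, t4, t5, t6}, add states in Sat(~b) with some successor in Z. Z1 = {t0, t1, t4, t5, t6}; fixed.
Sat(E[~b U p]) = {t0, t1, t4, t5, t6}
Sat(~r & E[~b U p]) = {t1, t4, t5, t6}
Sat(EX (~r & E[~b U p])) = {s : some successor in {t1, t4, t5, t6}} = {t0, t1, t2, t6}
A[(~b | p) U EX (~r & E[~b U p])]: least fixpoint, start Z0 = Sat(EX (~r & E[~b U p])) = {t0, t1, t2, t6}, add states in Sat(~b | p) with every successor in Z. Z1 = {t0, t1, t2, t5, t6}; fixed.
Sat(A[(~b | p) U EX (~r & E[~b U p])]) = {t0, t1, t2, t5, t6}
t6 ∈ Sat(A[(~b | p) U EX (~r & E[~b U p])]) = {t0, t1, t2, t5, t6}, so the formula holds at t6.

Yes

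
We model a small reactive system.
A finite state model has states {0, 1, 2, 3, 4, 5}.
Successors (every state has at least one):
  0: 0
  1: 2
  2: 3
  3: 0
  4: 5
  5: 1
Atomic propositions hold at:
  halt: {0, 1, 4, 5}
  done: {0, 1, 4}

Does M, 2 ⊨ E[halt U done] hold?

No

E[halt U done]: least fixpoint, start Z0 = Sat(done) = {0, 1, 4}, add states in Sat(halt) with some successor in Z. Z1 = {0, 1, 4, 5}; fixed.
Sat(E[halt U done]) = {0, 1, 4, 5}
2 ∉ Sat(E[halt U done]) = {0, 1, 4, 5}, so the formula does not hold at 2.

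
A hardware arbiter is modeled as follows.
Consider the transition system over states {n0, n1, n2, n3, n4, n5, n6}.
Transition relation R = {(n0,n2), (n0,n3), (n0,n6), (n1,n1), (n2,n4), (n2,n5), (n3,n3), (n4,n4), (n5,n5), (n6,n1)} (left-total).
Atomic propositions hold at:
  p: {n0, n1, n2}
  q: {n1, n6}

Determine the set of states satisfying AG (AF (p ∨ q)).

{n1, n6}

Sat(p ∨ q) = {n0, n1, n2, n6}
AF (p ∨ q): least fixpoint, start Z0 = {n0, n1, n2, n6}, add states with every successor in Z. Already a fixed point.
Sat(AF (p ∨ q)) = {n0, n1, n2, n6}
AG (AF (p ∨ q)): greatest fixpoint, start Z0 = {n0, n1, n2, n6}, keep only states in Sat with every successor in Z. Z1 = {n1, n6}; fixed.
Sat(AG (AF (p ∨ q))) = {n1, n6}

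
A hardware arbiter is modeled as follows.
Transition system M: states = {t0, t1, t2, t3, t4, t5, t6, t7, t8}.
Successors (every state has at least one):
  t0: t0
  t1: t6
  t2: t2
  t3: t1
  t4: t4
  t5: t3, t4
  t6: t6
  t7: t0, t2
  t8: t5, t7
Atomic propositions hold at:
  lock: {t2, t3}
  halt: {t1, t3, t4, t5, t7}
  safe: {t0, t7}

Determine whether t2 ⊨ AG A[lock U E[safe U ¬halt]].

Sat(¬halt) = {t0, t2, t6, t8}
E[safe U ¬halt]: least fixpoint, start Z0 = Sat(¬halt) = {t0, t2, t6, t8}, add states in Sat(safe) with some successor in Z. Z1 = {t0, t2, t6, t7, t8}; fixed.
Sat(E[safe U ¬halt]) = {t0, t2, t6, t7, t8}
A[lock U E[safe U ¬halt]]: least fixpoint, start Z0 = Sat(E[safe U ¬halt]) = {t0, t2, t6, t7, t8}, add states in Sat(lock) with every successor in Z. Already a fixed point.
Sat(A[lock U E[safe U ¬halt]]) = {t0, t2, t6, t7, t8}
AG A[lock U E[safe U ¬halt]]: greatest fixpoint, start Z0 = {t0, t2, t6, t7, t8}, keep only states in Sat with every successor in Z. Z1 = {t0, t2, t6, t7}; fixed.
Sat(AG A[lock U E[safe U ¬halt]]) = {t0, t2, t6, t7}
t2 ∈ Sat(AG A[lock U E[safe U ¬halt]]) = {t0, t2, t6, t7}, so the formula holds at t2.

Yes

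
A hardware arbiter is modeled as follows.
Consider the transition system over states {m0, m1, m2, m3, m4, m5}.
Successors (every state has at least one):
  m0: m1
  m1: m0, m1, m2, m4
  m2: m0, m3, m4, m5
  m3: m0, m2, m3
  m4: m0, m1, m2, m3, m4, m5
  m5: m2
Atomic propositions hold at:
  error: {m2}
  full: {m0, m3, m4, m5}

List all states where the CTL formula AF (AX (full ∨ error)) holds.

Sat(full ∨ error) = {m0, m2, m3, m4, m5}
Sat(AX (full ∨ error)) = {s : every successor in {m0, m2, m3, m4, m5}} = {m2, m3, m5}
AF (AX (full ∨ error)): least fixpoint, start Z0 = {m2, m3, m5}, add states with every successor in Z. Already a fixed point.
Sat(AF (AX (full ∨ error))) = {m2, m3, m5}

{m2, m3, m5}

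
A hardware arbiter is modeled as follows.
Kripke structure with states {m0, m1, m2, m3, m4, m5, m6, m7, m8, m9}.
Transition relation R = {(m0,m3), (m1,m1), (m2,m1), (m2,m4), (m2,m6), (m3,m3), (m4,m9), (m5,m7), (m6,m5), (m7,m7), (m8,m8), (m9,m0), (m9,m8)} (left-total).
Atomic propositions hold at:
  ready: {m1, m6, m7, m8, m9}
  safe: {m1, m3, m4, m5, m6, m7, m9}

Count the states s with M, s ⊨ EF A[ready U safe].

A[ready U safe]: least fixpoint, start Z0 = Sat(safe) = {m1, m3, m4, m5, m6, m7, m9}, add states in Sat(ready) with every successor in Z. Already a fixed point.
Sat(A[ready U safe]) = {m1, m3, m4, m5, m6, m7, m9}
EF A[ready U safe]: least fixpoint, start Z0 = {m1, m3, m4, m5, m6, m7, m9}, add states with some successor in Z. Z1 = {m0, m1, m2, m3, m4, m5, m6, m7, m9}; fixed.
Sat(EF A[ready U safe]) = {m0, m1, m2, m3, m4, m5, m6, m7, m9}
|Sat(EF A[ready U safe])| = |{m0, m1, m2, m3, m4, m5, m6, m7, m9}| = 9.

9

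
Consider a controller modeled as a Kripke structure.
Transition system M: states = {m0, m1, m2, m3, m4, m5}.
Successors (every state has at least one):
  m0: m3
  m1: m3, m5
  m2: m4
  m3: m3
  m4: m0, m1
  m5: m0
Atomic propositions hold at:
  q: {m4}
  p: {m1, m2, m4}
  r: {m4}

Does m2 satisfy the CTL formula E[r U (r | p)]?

Yes

Sat(r | p) = {m1, m2, m4}
E[r U (r | p)]: least fixpoint, start Z0 = Sat((r | p)) = {m1, m2, m4}, add states in Sat(r) with some successor in Z. Already a fixed point.
Sat(E[r U (r | p)]) = {m1, m2, m4}
m2 ∈ Sat(E[r U (r | p)]) = {m1, m2, m4}, so the formula holds at m2.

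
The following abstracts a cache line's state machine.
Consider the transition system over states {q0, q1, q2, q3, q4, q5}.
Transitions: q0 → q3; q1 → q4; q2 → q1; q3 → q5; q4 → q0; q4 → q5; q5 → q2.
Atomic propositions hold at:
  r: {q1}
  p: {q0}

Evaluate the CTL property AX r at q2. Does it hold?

Yes

Sat(AX r) = {s : every successor in {q1}} = {q2}
q2 ∈ Sat(AX r) = {q2}, so the formula holds at q2.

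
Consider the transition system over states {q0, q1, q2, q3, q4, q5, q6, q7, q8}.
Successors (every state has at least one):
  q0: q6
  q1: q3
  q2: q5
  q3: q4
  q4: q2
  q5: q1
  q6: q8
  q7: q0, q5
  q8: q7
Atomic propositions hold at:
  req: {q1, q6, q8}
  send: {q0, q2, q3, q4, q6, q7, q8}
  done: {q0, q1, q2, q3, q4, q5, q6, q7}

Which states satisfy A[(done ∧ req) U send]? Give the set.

{q0, q1, q2, q3, q4, q6, q7, q8}

Sat(done ∧ req) = {q1, q6}
A[(done ∧ req) U send]: least fixpoint, start Z0 = Sat(send) = {q0, q2, q3, q4, q6, q7, q8}, add states in Sat(done ∧ req) with every successor in Z. Z1 = {q0, q1, q2, q3, q4, q6, q7, q8}; fixed.
Sat(A[(done ∧ req) U send]) = {q0, q1, q2, q3, q4, q6, q7, q8}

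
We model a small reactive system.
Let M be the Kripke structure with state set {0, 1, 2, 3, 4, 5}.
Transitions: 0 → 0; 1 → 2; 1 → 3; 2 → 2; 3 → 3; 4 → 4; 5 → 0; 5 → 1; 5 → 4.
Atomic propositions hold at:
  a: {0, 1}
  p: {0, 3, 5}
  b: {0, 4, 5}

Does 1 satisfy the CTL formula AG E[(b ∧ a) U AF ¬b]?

Sat(b ∧ a) = {0}
Sat(¬b) = {1, 2, 3}
AF ¬b: least fixpoint, start Z0 = {1, 2, 3}, add states with every successor in Z. Already a fixed point.
Sat(AF ¬b) = {1, 2, 3}
E[(b ∧ a) U AF ¬b]: least fixpoint, start Z0 = Sat(AF ¬b) = {1, 2, 3}, add states in Sat(b ∧ a) with some successor in Z. Already a fixed point.
Sat(E[(b ∧ a) U AF ¬b]) = {1, 2, 3}
AG E[(b ∧ a) U AF ¬b]: greatest fixpoint, start Z0 = {1, 2, 3}, keep only states in Sat with every successor in Z. Already a fixed point.
Sat(AG E[(b ∧ a) U AF ¬b]) = {1, 2, 3}
1 ∈ Sat(AG E[(b ∧ a) U AF ¬b]) = {1, 2, 3}, so the formula holds at 1.

Yes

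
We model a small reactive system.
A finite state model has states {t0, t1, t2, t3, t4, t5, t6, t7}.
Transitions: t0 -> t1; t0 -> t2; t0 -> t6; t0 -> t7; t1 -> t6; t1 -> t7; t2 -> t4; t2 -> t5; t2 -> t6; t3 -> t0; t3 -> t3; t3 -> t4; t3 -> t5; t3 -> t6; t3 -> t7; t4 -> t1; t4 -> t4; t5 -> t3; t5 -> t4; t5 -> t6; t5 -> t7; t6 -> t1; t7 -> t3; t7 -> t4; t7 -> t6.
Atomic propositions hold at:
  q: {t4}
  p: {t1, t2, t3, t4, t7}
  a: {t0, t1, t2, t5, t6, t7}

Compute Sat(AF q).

AF q: least fixpoint, start Z0 = {t4}, add states with every successor in Z. Already a fixed point.
Sat(AF q) = {t4}

{t4}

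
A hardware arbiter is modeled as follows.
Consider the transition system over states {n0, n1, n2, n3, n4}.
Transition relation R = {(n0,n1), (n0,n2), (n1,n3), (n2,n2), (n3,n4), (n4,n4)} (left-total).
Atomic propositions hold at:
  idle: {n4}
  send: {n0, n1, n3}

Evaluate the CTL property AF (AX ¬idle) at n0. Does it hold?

Yes

Sat(¬idle) = {n0, n1, n2, n3}
Sat(AX ¬idle) = {s : every successor in {n0, n1, n2, n3}} = {n0, n1, n2}
AF (AX ¬idle): least fixpoint, start Z0 = {n0, n1, n2}, add states with every successor in Z. Already a fixed point.
Sat(AF (AX ¬idle)) = {n0, n1, n2}
n0 ∈ Sat(AF (AX ¬idle)) = {n0, n1, n2}, so the formula holds at n0.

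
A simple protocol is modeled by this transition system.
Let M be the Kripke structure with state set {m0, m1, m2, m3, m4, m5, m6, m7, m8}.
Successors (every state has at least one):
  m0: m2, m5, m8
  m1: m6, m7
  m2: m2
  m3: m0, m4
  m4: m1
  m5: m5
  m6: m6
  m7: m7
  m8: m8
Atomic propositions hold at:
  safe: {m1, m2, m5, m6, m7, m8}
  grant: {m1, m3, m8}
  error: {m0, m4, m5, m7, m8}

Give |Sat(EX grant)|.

Sat(EX grant) = {s : some successor in {m1, m3, m8}} = {m0, m4, m8}
|Sat(EX grant)| = |{m0, m4, m8}| = 3.

3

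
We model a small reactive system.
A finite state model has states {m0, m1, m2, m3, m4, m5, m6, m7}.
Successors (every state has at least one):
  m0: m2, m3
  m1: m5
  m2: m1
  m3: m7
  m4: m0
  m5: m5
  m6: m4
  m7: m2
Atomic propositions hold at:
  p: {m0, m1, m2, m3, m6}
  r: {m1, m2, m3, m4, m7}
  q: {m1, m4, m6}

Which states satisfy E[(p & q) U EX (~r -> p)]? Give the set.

Sat(p & q) = {m1, m6}
Sat(~r) = {m0, m5, m6}
Sat(~r -> p) = {m0, m1, m2, m3, m4, m6, m7}
Sat(EX (~r -> p)) = {s : some successor in {m0, m1, m2, m3, m4, m6, m7}} = {m0, m2, m3, m4, m6, m7}
E[(p & q) U EX (~r -> p)]: least fixpoint, start Z0 = Sat(EX (~r -> p)) = {m0, m2, m3, m4, m6, m7}, add states in Sat(p & q) with some successor in Z. Already a fixed point.
Sat(E[(p & q) U EX (~r -> p)]) = {m0, m2, m3, m4, m6, m7}

{m0, m2, m3, m4, m6, m7}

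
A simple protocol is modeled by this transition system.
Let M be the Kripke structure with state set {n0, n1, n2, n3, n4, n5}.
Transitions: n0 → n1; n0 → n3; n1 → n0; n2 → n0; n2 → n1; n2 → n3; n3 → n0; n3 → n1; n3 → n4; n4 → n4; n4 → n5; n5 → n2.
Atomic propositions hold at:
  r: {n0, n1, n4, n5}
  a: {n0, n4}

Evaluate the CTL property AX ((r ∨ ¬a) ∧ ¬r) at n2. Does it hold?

Sat(¬a) = {n1, n2, n3, n5}
Sat(r ∨ ¬a) = {n0, n1, n2, n3, n4, n5}
Sat(¬r) = {n2, n3}
Sat((r ∨ ¬a) ∧ ¬r) = {n2, n3}
Sat(AX ((r ∨ ¬a) ∧ ¬r)) = {s : every successor in {n2, n3}} = {n5}
n2 ∉ Sat(AX ((r ∨ ¬a) ∧ ¬r)) = {n5}, so the formula does not hold at n2.

No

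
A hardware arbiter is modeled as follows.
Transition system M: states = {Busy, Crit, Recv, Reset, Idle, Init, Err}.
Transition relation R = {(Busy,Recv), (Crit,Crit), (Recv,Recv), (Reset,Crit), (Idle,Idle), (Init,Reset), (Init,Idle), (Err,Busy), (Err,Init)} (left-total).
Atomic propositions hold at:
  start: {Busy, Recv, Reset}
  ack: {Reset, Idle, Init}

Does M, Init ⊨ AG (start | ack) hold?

Sat(start | ack) = {Busy, Recv, Reset, Idle, Init}
AG (start | ack): greatest fixpoint, start Z0 = {Busy, Recv, Reset, Idle, Init}, keep only states in Sat with every successor in Z. Z1 = {Busy, Recv, Idle, Init}; Z2 = {Busy, Recv, Idle}; fixed.
Sat(AG (start | ack)) = {Busy, Recv, Idle}
Init ∉ Sat(AG (start | ack)) = {Busy, Recv, Idle}, so the formula does not hold at Init.

No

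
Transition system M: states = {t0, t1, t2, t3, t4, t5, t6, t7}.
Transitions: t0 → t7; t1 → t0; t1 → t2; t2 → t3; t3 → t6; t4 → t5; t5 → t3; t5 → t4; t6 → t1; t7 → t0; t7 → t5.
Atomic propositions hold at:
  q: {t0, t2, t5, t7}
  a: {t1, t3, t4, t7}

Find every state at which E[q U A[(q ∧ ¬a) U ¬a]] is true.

{t0, t2, t5, t6, t7}

Sat(¬a) = {t0, t2, t5, t6}
Sat(q ∧ ¬a) = {t0, t2, t5}
A[(q ∧ ¬a) U ¬a]: least fixpoint, start Z0 = Sat(¬a) = {t0, t2, t5, t6}, add states in Sat(q ∧ ¬a) with every successor in Z. Already a fixed point.
Sat(A[(q ∧ ¬a) U ¬a]) = {t0, t2, t5, t6}
E[q U A[(q ∧ ¬a) U ¬a]]: least fixpoint, start Z0 = Sat(A[(q ∧ ¬a) U ¬a]) = {t0, t2, t5, t6}, add states in Sat(q) with some successor in Z. Z1 = {t0, t2, t5, t6, t7}; fixed.
Sat(E[q U A[(q ∧ ¬a) U ¬a]]) = {t0, t2, t5, t6, t7}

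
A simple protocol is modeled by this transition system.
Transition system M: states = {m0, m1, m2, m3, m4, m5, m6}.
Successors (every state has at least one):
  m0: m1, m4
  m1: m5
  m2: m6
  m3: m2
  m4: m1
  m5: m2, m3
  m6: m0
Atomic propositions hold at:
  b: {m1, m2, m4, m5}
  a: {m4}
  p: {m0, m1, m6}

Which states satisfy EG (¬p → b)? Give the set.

{m0, m1, m2, m4, m5, m6}

Sat(¬p) = {m2, m3, m4, m5}
Sat(¬p → b) = {m0, m1, m2, m4, m5, m6}
EG (¬p → b): greatest fixpoint, start Z0 = {m0, m1, m2, m4, m5, m6}, keep only states in Sat with some successor in Z. Already a fixed point.
Sat(EG (¬p → b)) = {m0, m1, m2, m4, m5, m6}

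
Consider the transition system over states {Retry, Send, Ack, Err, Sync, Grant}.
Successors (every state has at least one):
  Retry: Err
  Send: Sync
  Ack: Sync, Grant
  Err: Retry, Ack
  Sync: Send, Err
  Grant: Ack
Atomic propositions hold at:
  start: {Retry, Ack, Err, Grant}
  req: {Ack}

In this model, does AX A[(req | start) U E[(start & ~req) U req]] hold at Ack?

Sat(req | start) = {Retry, Ack, Err, Grant}
Sat(~req) = {Retry, Send, Err, Sync, Grant}
Sat(start & ~req) = {Retry, Err, Grant}
E[(start & ~req) U req]: least fixpoint, start Z0 = Sat(req) = {Ack}, add states in Sat(start & ~req) with some successor in Z. Z1 = {Ack, Err, Grant}; Z2 = {Retry, Ack, Err, Grant}; fixed.
Sat(E[(start & ~req) U req]) = {Retry, Ack, Err, Grant}
A[(req | start) U E[(start & ~req) U req]]: least fixpoint, start Z0 = Sat(E[(start & ~req) U req]) = {Retry, Ack, Err, Grant}, add states in Sat(req | start) with every successor in Z. Already a fixed point.
Sat(A[(req | start) U E[(start & ~req) U req]]) = {Retry, Ack, Err, Grant}
Sat(AX A[(req | start) U E[(start & ~req) U req]]) = {s : every successor in {Retry, Ack, Err, Grant}} = {Retry, Err, Grant}
Ack ∉ Sat(AX A[(req | start) U E[(start & ~req) U req]]) = {Retry, Err, Grant}, so the formula does not hold at Ack.

No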